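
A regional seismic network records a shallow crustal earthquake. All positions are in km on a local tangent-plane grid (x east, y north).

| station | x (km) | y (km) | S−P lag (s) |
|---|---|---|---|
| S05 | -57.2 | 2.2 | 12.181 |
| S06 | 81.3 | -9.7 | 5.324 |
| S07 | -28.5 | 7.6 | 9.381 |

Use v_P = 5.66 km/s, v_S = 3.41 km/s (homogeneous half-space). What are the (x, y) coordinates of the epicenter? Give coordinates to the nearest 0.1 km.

Distance from S−P lag: d = Δt · v_P v_S / (v_P − v_S) = Δt · (5.66·3.41)/(5.66−3.41) ≈ 8.5780·Δt.
So d_S05 = 104.49, d_S06 = 45.67, d_S07 = 80.47 km.
Circle about each station: (x + 57.2)² + (y − 2.2)² = 104.49²; (x − 81.3)² + (y + 9.7)² = 45.67²; (x + 28.5)² + (y − 7.6)² = 80.47².
Subtracting the S05 equation from the S06 and S07 equations removes the quadratic terms:
277.0 x − 23.8 y = 12259.51
57.4 x + 10.8 y = 2036.07
Solving the 2×2 system: x ≈ 41.5, y ≈ -32.1 km.

(41.5, -32.1)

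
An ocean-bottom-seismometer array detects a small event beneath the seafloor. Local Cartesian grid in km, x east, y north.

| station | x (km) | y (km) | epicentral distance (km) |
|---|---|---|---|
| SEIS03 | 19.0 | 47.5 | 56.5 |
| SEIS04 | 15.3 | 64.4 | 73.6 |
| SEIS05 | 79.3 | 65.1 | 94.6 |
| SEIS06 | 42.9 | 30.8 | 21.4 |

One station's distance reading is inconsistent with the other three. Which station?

SEIS06

Solve using three stations at a time. Using SEIS03, SEIS04, SEIS05 (subtract circle equations pairwise → linear system) gives (x, y) ≈ (20.5, -9.1).
Distances from that point to each station vs reported:
  SEIS03: calculated 56.7 vs reported 56.5 → residual 0.2 km
  SEIS04: calculated 73.7 vs reported 73.6 → residual 0.1 km
  SEIS05: calculated 94.7 vs reported 94.6 → residual 0.1 km
  SEIS06: calculated 45.8 vs reported 21.4 → residual 24.4 km
SEIS03, SEIS04, SEIS05 are mutually consistent (residuals ≈ 0); SEIS06 is off by 24.4 km.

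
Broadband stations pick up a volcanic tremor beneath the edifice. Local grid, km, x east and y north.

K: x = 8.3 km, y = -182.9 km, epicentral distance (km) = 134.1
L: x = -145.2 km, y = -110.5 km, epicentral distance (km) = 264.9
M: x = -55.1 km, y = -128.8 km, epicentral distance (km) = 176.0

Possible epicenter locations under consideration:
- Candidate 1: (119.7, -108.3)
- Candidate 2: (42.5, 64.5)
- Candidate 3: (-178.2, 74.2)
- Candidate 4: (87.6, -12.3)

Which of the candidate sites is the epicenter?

Candidate 1

For each candidate, compare |candidate − station| to the reported distance:
Candidate 1: residuals K 0.0, L 0.0, M 0.0 → max 0.0 km
Candidate 2: residuals K 115.7, L 8.3, M 40.5 → max 115.7 km
Candidate 3: residuals K 183.5, L 77.3, M 61.4 → max 183.5 km
Candidate 4: residuals K 54.0, L 12.2, M 8.2 → max 54.0 km
Only Candidate 1 has all residuals ≈ 0.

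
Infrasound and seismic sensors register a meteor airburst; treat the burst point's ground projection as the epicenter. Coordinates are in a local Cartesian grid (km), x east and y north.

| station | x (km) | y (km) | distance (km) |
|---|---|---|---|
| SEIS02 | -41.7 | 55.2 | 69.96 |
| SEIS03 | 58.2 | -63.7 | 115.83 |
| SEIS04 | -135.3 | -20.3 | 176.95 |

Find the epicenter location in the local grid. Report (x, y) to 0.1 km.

Circle about each station: (x + 41.7)² + (y − 55.2)² = 69.96²; (x − 58.2)² + (y + 63.7)² = 115.83²; (x + 135.3)² + (y + 20.3)² = 176.95².
Subtracting the SEIS02 equation from the SEIS03 and SEIS04 equations removes the quadratic terms:
199.8 x − 237.8 y = -5863.19
-187.2 x − 151.0 y = -12484.65
Solving the 2×2 system: x ≈ 27.9, y ≈ 48.1 km.

x ≈ 27.9 km, y ≈ 48.1 km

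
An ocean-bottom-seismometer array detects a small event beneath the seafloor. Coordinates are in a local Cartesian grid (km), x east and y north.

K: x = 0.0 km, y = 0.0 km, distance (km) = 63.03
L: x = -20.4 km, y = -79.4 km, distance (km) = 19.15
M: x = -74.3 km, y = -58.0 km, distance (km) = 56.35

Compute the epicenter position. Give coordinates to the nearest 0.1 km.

Circle about each station: x² + y² = 63.03²; (x + 20.4)² + (y + 79.4)² = 19.15²; (x + 74.3)² + (y + 58.0)² = 56.35².
Subtracting the K equation from the L and M equations removes the quadratic terms:
-40.8 x − 158.8 y = 10326.58
-148.6 x − 116.0 y = 9681.95
Solving the 2×2 system: x ≈ -18.0, y ≈ -60.4 km.

-18.0 km east, -60.4 km north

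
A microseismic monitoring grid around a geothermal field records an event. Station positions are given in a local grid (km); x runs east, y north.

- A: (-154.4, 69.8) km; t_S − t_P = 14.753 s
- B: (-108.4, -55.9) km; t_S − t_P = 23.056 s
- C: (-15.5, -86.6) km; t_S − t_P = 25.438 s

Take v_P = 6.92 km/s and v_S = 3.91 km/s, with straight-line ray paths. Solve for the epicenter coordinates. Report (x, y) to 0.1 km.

Distance from S−P lag: d = Δt · v_P v_S / (v_P − v_S) = Δt · (6.92·3.91)/(6.92−3.91) ≈ 8.9891·Δt.
So d_A = 132.62, d_B = 207.25, d_C = 228.66 km.
Circle about each station: (x + 154.4)² + (y − 69.8)² = 132.62²; (x + 108.4)² + (y + 55.9)² = 207.25²; (x + 15.5)² + (y + 86.6)² = 228.66².
Subtracting pairs of circle equations eliminates x²+y² and gives linear equations (the radical axes):
92.0 x − 251.4 y = -39200.53
277.8 x − 312.8 y = -55668.92
Solving the 2×2 system: x ≈ -42.2, y ≈ 140.5 km.

-42.2 km east, 140.5 km north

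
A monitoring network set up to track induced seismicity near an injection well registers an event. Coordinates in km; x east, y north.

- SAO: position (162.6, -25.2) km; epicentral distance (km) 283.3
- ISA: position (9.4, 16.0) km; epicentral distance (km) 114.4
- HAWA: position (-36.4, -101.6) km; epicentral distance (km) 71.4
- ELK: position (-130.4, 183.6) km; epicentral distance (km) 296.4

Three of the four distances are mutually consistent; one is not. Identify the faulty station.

Solve using three stations at a time. Using SAO, HAWA, ELK (subtract circle equations pairwise → linear system) gives (x, y) ≈ (-107.1, -111.9).
Distances from that point to each station vs reported:
  SAO: calculated 283.3 vs reported 283.3 → residual 0.0 km
  ISA: calculated 173.0 vs reported 114.4 → residual 58.6 km
  HAWA: calculated 71.5 vs reported 71.4 → residual 0.1 km
  ELK: calculated 296.4 vs reported 296.4 → residual 0.0 km
SAO, HAWA, ELK are mutually consistent (residuals ≈ 0); ISA is off by 58.6 km.

ISA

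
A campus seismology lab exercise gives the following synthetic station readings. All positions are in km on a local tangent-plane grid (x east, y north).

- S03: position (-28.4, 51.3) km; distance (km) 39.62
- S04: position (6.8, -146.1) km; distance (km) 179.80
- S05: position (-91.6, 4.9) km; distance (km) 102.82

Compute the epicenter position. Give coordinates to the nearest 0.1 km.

Circle about each station: (x + 28.4)² + (y − 51.3)² = 39.62²; (x − 6.8)² + (y + 146.1)² = 179.80²; (x + 91.6)² + (y − 4.9)² = 102.82².
Subtracting the S03 equation from the S04 and S05 equations removes the quadratic terms:
70.4 x − 394.8 y = -12805.10
-126.4 x − 92.8 y = -4025.89
Solving the 2×2 system: x ≈ 7.1, y ≈ 33.7 km.

(7.1, 33.7)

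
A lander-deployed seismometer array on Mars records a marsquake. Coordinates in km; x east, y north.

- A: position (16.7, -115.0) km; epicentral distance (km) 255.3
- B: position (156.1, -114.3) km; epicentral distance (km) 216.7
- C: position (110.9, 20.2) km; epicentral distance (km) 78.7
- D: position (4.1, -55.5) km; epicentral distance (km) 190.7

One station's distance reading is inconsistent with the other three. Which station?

A

Solve using three stations at a time. Using B, C, D (subtract circle equations pairwise → linear system) gives (x, y) ≈ (116.3, 98.7).
Distances from that point to each station vs reported:
  A: calculated 235.8 vs reported 255.3 → residual 19.5 km
  B: calculated 216.7 vs reported 216.7 → residual 0.0 km
  C: calculated 78.7 vs reported 78.7 → residual 0.0 km
  D: calculated 190.7 vs reported 190.7 → residual 0.0 km
B, C, D are mutually consistent (residuals ≈ 0); A is off by 19.5 km.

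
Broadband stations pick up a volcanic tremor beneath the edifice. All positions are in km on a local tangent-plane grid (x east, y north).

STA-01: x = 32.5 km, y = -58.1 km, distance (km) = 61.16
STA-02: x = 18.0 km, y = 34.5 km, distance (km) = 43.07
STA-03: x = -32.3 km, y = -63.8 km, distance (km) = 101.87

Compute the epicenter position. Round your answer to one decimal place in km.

45.8 km east, 1.6 km north

Circle about each station: (x − 32.5)² + (y + 58.1)² = 61.16²; (x − 18.0)² + (y − 34.5)² = 43.07²; (x + 32.3)² + (y + 63.8)² = 101.87².
Subtracting pairs of circle equations eliminates x²+y² and gives linear equations (the radical axes):
-29.0 x + 185.2 y = -1032.09
-129.6 x − 11.4 y = -5955.08
Solving the 2×2 system: x ≈ 45.8, y ≈ 1.6 km.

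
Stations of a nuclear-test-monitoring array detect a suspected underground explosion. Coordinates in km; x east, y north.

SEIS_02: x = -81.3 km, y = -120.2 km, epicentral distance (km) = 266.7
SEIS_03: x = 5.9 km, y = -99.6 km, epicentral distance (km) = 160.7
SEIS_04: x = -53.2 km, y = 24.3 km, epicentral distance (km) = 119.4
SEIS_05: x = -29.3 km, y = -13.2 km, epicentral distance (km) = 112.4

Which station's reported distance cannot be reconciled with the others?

Solve using three stations at a time. Using SEIS_03, SEIS_04, SEIS_05 (subtract circle equations pairwise → linear system) gives (x, y) ≈ (63.0, 50.4).
Distances from that point to each station vs reported:
  SEIS_02: calculated 223.5 vs reported 266.7 → residual 43.2 km
  SEIS_03: calculated 160.5 vs reported 160.7 → residual 0.2 km
  SEIS_04: calculated 119.1 vs reported 119.4 → residual 0.3 km
  SEIS_05: calculated 112.1 vs reported 112.4 → residual 0.3 km
SEIS_03, SEIS_04, SEIS_05 are mutually consistent (residuals ≈ 0); SEIS_02 is off by 43.2 km.

SEIS_02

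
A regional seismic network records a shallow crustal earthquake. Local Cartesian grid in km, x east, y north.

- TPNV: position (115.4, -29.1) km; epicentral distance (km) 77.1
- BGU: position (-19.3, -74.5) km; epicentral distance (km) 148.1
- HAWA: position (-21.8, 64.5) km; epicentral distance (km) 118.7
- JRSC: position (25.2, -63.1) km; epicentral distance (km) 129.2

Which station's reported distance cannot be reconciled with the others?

BGU

Solve using three stations at a time. Using TPNV, HAWA, JRSC (subtract circle equations pairwise → linear system) gives (x, y) ≈ (95.4, 45.4).
Distances from that point to each station vs reported:
  TPNV: calculated 77.1 vs reported 77.1 → residual 0.0 km
  BGU: calculated 165.9 vs reported 148.1 → residual 17.8 km
  HAWA: calculated 118.7 vs reported 118.7 → residual 0.0 km
  JRSC: calculated 129.2 vs reported 129.2 → residual 0.0 km
TPNV, HAWA, JRSC are mutually consistent (residuals ≈ 0); BGU is off by 17.8 km.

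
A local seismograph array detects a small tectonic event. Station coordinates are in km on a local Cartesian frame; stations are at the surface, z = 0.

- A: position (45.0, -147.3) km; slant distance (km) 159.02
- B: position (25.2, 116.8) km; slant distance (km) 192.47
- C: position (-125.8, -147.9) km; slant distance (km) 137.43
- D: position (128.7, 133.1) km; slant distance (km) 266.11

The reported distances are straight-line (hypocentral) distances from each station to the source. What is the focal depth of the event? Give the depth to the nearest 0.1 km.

z ≈ 61.8 km

Each station gives a sphere (x−x_i)² + (y−y_i)² + z² = d_i² (stations at z=0).
Subtracting the A sphere from B and C: z² cancels, leaving linear equations in x and y:
-39.6 x + 528.2 y = -21202.35
-341.6 x − 1.2 y = 20378.12
Solving: x ≈ -59.498, y ≈ -44.601 km (keep extra digits for the depth step; rounded: -59.5, -44.6).
Then from the A sphere: z² = 159.02² − (x − 45.0)² − (y + 147.3)² with x = -59.498, y = -44.601, so z ≈ 61.810 ≈ 61.8 km.
Check against D (with the unrounded solution): distance 266.11 ≈ 266.11 km. ✓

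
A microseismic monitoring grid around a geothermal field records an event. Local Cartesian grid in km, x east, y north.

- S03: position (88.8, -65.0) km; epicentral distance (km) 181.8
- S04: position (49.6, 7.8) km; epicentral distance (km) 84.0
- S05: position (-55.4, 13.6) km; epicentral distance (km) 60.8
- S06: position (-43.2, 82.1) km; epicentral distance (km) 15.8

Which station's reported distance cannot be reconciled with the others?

Solve using three stations at a time. Using S03, S05, S06 (subtract circle equations pairwise → linear system) gives (x, y) ≈ (-32.9, 70.1).
Distances from that point to each station vs reported:
  S03: calculated 181.8 vs reported 181.8 → residual 0.0 km
  S04: calculated 103.4 vs reported 84.0 → residual 19.4 km
  S05: calculated 60.8 vs reported 60.8 → residual 0.0 km
  S06: calculated 15.8 vs reported 15.8 → residual 0.0 km
S03, S05, S06 are mutually consistent (residuals ≈ 0); S04 is off by 19.4 km.

S04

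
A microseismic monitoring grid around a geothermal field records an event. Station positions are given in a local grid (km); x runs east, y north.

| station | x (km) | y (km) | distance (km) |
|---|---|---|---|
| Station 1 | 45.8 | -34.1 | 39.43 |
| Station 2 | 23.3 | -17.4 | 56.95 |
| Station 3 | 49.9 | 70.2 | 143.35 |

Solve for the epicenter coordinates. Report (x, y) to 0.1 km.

(37.3, -72.6)

Circle about each station: (x − 45.8)² + (y + 34.1)² = 39.43²; (x − 23.3)² + (y + 17.4)² = 56.95²; (x − 49.9)² + (y − 70.2)² = 143.35².
Subtracting the Station 1 equation from the Station 2 and Station 3 equations removes the quadratic terms:
-45.0 x + 33.4 y = -4103.38
8.2 x + 208.6 y = -14836.90
Solving the 2×2 system: x ≈ 37.3, y ≈ -72.6 km.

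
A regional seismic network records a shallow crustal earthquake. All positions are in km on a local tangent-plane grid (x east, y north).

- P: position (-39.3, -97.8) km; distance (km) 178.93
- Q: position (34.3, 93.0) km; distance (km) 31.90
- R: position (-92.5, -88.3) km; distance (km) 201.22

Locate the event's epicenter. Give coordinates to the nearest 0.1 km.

Circle about each station: (x + 39.3)² + (y + 97.8)² = 178.93²; (x − 34.3)² + (y − 93.0)² = 31.90²; (x + 92.5)² + (y + 88.3)² = 201.22².
Subtracting pairs of circle equations eliminates x²+y² and gives linear equations (the radical axes):
147.2 x + 381.6 y = 29714.49
-106.4 x + 19.0 y = -3229.73
Solving the 2×2 system: x ≈ 41.4, y ≈ 61.9 km.

x ≈ 41.4 km, y ≈ 61.9 km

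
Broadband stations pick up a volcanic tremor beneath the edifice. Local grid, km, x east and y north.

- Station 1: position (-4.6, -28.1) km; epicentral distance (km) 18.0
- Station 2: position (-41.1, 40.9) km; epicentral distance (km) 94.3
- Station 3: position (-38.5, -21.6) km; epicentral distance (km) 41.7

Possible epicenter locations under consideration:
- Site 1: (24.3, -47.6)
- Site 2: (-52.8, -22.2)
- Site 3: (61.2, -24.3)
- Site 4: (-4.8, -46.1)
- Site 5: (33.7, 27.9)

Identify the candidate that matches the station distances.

For each candidate, compare |candidate − station| to the reported distance:
Site 1: residuals Station 1 16.9, Station 2 15.7, Station 3 26.3 → max 26.3 km
Site 2: residuals Station 1 30.6, Station 2 30.1, Station 3 27.4 → max 30.6 km
Site 3: residuals Station 1 47.9, Station 2 27.0, Station 3 58.0 → max 58.0 km
Site 4: residuals Station 1 0.0, Station 2 0.0, Station 3 0.0 → max 0.0 km
Site 5: residuals Station 1 49.8, Station 2 18.4, Station 3 45.8 → max 49.8 km
Only Site 4 has all residuals ≈ 0.

Site 4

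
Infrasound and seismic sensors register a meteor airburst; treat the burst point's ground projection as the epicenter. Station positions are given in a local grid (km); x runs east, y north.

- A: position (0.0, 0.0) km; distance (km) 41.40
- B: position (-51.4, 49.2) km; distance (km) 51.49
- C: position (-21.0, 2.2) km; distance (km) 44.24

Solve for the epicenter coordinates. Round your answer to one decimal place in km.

Circle about each station: x² + y² = 41.40²; (x + 51.4)² + (y − 49.2)² = 51.49²; (x + 21.0)² + (y − 2.2)² = 44.24².
Subtracting the A equation from the B and C equations removes the quadratic terms:
-102.8 x + 98.4 y = 4125.34
-42.0 x + 4.4 y = 202.62
Solving the 2×2 system: x ≈ -0.5, y ≈ 41.4 km.

-0.5 km east, 41.4 km north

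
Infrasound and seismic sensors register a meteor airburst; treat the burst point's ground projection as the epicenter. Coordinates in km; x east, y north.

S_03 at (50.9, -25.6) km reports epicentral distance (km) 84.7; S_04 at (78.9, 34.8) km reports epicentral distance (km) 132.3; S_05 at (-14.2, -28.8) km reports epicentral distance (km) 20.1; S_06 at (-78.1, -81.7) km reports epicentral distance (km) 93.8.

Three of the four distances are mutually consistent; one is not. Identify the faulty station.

Solve using three stations at a time. Using S_03, S_04, S_05 (subtract circle equations pairwise → linear system) gives (x, y) ≈ (-33.2, -35.4).
Distances from that point to each station vs reported:
  S_03: calculated 84.7 vs reported 84.7 → residual 0.0 km
  S_04: calculated 132.3 vs reported 132.3 → residual 0.0 km
  S_05: calculated 20.2 vs reported 20.1 → residual 0.1 km
  S_06: calculated 64.5 vs reported 93.8 → residual 29.3 km
S_03, S_04, S_05 are mutually consistent (residuals ≈ 0); S_06 is off by 29.3 km.

S_06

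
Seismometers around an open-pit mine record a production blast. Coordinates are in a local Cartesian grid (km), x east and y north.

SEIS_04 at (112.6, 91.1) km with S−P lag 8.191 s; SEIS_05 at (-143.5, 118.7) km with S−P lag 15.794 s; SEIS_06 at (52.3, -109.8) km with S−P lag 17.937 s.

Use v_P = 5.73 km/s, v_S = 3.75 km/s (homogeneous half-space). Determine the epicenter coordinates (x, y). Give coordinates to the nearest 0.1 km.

(24.1, 82.8)

Distance from S−P lag: d = Δt · v_P v_S / (v_P − v_S) = Δt · (5.73·3.75)/(5.73−3.75) ≈ 10.8523·Δt.
So d_SEIS_04 = 88.89, d_SEIS_05 = 171.40, d_SEIS_06 = 194.66 km.
Circle about each station: (x − 112.6)² + (y − 91.1)² = 88.89²; (x + 143.5)² + (y − 118.7)² = 171.40²; (x − 52.3)² + (y + 109.8)² = 194.66².
Subtracting the SEIS_04 equation from the SEIS_05 and SEIS_06 equations removes the quadratic terms:
-512.2 x + 55.2 y = -7772.56
-120.6 x − 401.8 y = -36177.72
Solving the 2×2 system: x ≈ 24.1, y ≈ 82.8 km.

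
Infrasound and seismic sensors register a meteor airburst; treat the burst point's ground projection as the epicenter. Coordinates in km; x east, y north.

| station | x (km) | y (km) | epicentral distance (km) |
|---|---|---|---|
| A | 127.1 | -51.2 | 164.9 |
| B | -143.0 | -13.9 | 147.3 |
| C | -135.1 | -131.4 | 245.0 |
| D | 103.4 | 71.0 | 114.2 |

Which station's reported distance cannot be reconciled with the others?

Solve using three stations at a time. Using A, B, D (subtract circle equations pairwise → linear system) gives (x, y) ≈ (-7.6, 44.0).
Distances from that point to each station vs reported:
  A: calculated 164.9 vs reported 164.9 → residual 0.0 km
  B: calculated 147.3 vs reported 147.3 → residual 0.0 km
  C: calculated 216.9 vs reported 245.0 → residual 28.1 km
  D: calculated 114.2 vs reported 114.2 → residual 0.0 km
A, B, D are mutually consistent (residuals ≈ 0); C is off by 28.1 km.

C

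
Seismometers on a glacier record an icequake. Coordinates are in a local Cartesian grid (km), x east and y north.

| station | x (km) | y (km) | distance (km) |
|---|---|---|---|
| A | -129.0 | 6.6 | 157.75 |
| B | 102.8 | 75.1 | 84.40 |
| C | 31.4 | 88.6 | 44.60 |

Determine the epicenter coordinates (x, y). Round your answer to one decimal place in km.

Circle about each station: (x + 129.0)² + (y − 6.6)² = 157.75²; (x − 102.8)² + (y − 75.1)² = 84.40²; (x − 31.4)² + (y − 88.6)² = 44.60².
Subtracting the A equation from the B and C equations removes the quadratic terms:
463.6 x + 137.0 y = 17284.99
320.8 x + 164.0 y = 15047.26
Solving the 2×2 system: x ≈ 24.1, y ≈ 44.6 km.

x ≈ 24.1 km, y ≈ 44.6 km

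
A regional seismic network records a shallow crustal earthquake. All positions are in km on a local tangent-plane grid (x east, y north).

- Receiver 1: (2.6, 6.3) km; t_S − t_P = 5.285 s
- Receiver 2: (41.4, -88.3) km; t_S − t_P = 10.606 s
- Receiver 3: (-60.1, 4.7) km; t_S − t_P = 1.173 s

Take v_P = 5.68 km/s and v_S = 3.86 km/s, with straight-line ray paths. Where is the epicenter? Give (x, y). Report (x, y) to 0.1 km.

-59.1 km east, -9.4 km north

Distance from S−P lag: d = Δt · v_P v_S / (v_P − v_S) = Δt · (5.68·3.86)/(5.68−3.86) ≈ 12.0466·Δt.
So d_Receiver 1 = 63.67, d_Receiver 2 = 127.77, d_Receiver 3 = 14.13 km.
Circle about each station: (x − 2.6)² + (y − 6.3)² = 63.67²; (x − 41.4)² + (y + 88.3)² = 127.77²; (x + 60.1)² + (y − 4.7)² = 14.13².
Subtracting pairs of circle equations eliminates x²+y² and gives linear equations (the radical axes):
77.6 x − 189.2 y = -2806.90
-125.4 x − 3.2 y = 7441.86
Solving the 2×2 system: x ≈ -59.1, y ≈ -9.4 km.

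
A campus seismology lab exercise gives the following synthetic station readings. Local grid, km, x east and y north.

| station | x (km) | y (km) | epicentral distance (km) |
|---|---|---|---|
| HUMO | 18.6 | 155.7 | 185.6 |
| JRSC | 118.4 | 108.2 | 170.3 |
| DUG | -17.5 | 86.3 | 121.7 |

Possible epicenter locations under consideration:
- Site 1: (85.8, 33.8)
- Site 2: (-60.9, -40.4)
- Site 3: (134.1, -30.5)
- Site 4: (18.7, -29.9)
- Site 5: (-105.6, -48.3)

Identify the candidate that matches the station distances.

Site 4

For each candidate, compare |candidate − station| to the reported distance:
Site 1: residuals HUMO 46.4, JRSC 89.1, DUG 5.8 → max 89.1 km
Site 2: residuals HUMO 26.0, JRSC 62.6, DUG 12.2 → max 62.6 km
Site 3: residuals HUMO 33.5, JRSC 30.7, DUG 69.7 → max 69.7 km
Site 4: residuals HUMO 0.0, JRSC 0.0, DUG 0.0 → max 0.0 km
Site 5: residuals HUMO 53.2, JRSC 103.0, DUG 39.2 → max 103.0 km
Only Site 4 has all residuals ≈ 0.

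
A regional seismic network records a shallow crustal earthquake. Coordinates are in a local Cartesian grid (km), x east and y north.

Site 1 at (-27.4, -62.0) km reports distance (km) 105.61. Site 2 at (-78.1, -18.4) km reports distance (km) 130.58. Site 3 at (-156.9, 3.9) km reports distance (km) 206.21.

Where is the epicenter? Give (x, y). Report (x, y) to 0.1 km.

49.2 km east, 10.7 km north

Circle about each station: (x + 27.4)² + (y + 62.0)² = 105.61²; (x + 78.1)² + (y + 18.4)² = 130.58²; (x + 156.9)² + (y − 3.9)² = 206.21².
Subtracting pairs of circle equations eliminates x²+y² and gives linear equations (the radical axes):
-101.4 x + 87.2 y = -4054.25
-259.0 x + 131.8 y = -11331.03
Solving the 2×2 system: x ≈ 49.2, y ≈ 10.7 km.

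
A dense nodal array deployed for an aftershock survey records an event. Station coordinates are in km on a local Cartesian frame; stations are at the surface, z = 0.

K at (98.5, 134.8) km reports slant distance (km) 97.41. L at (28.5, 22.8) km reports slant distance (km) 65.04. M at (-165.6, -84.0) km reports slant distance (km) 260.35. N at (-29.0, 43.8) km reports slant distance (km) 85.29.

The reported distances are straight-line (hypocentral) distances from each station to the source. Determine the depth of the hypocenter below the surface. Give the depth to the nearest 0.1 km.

Each station gives a sphere (x−x_i)² + (y−y_i)² + z² = d_i² (stations at z=0).
Subtracting the K sphere from L and M: z² cancels, leaving linear equations in x and y:
-140.0 x − 224.0 y = -21282.69
-528.2 x − 437.6 y = -51687.34
Solving: x ≈ 39.694, y ≈ 70.203 km (keep extra digits for the depth step; rounded: 39.7, 70.2).
Then from the K sphere: z² = 97.41² − (x − 98.5)² − (y − 134.8)² with x = 39.694, y = 70.203, so z ≈ 43.102 ≈ 43.1 km.

depth ≈ 43.1 km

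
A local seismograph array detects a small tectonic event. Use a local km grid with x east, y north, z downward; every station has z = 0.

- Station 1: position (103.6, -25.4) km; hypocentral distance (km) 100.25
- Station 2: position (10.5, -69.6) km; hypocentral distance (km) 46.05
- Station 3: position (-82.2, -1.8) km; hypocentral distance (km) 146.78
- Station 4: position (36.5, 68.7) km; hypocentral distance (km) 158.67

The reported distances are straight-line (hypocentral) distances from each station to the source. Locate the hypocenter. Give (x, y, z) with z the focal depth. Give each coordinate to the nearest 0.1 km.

Each station gives a sphere (x−x_i)² + (y−y_i)² + z² = d_i² (stations at z=0).
Subtracting the Station 1 sphere from Station 2 and Station 3: z² cancels, leaving linear equations in x and y:
-186.2 x − 88.4 y = 1505.75
-371.6 x + 47.2 y = -16112.35
Solving: x ≈ 32.501, y ≈ -85.490 km (keep extra digits for the depth step; rounded: 32.5, -85.5).
Then from the Station 1 sphere: z² = 100.25² − (x − 103.6)² − (y + 25.4)² with x = 32.501, y = -85.490, so z ≈ 37.205 ≈ 37.2 km.

x ≈ 32.5 km, y ≈ -85.5 km, depth ≈ 37.2 km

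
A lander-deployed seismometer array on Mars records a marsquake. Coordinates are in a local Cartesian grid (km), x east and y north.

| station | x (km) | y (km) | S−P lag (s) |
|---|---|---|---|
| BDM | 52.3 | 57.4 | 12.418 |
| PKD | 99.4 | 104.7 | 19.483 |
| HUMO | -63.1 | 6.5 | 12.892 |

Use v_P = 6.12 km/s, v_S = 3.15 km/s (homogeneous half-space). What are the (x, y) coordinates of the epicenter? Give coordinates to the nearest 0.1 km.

-24.8 km east, 80.9 km north

Distance from S−P lag: d = Δt · v_P v_S / (v_P − v_S) = Δt · (6.12·3.15)/(6.12−3.15) ≈ 6.4909·Δt.
So d_BDM = 80.60, d_PKD = 126.46, d_HUMO = 83.68 km.
Circle about each station: (x − 52.3)² + (y − 57.4)² = 80.60²; (x − 99.4)² + (y − 104.7)² = 126.46²; (x + 63.1)² + (y − 6.5)² = 83.68².
Subtracting pairs of circle equations eliminates x²+y² and gives linear equations (the radical axes):
94.2 x + 94.6 y = 5316.63
-230.8 x − 101.8 y = -2512.17
Solving the 2×2 system: x ≈ -24.8, y ≈ 80.9 km.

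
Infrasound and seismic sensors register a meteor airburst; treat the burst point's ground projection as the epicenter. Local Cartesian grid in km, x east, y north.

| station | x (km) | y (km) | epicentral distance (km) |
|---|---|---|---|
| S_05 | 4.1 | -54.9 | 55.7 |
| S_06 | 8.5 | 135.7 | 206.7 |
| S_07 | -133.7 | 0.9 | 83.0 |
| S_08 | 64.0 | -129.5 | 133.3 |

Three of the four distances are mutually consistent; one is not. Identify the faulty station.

Solve using three stations at a time. Using S_05, S_06, S_08 (subtract circle equations pairwise → linear system) gives (x, y) ≈ (-51.0, -62.2).
Distances from that point to each station vs reported:
  S_05: calculated 55.6 vs reported 55.7 → residual 0.1 km
  S_06: calculated 206.7 vs reported 206.7 → residual 0.0 km
  S_07: calculated 104.0 vs reported 83.0 → residual 21.0 km
  S_08: calculated 133.3 vs reported 133.3 → residual 0.0 km
S_05, S_06, S_08 are mutually consistent (residuals ≈ 0); S_07 is off by 21.0 km.

S_07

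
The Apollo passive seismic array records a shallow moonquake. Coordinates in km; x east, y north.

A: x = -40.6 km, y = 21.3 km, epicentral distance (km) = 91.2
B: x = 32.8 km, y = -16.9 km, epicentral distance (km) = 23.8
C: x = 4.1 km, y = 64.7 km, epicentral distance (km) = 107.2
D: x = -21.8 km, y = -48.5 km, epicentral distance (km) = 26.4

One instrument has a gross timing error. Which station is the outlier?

Solve using three stations at a time. Using A, B, C (subtract circle equations pairwise → linear system) gives (x, y) ≈ (26.9, -40.1).
Distances from that point to each station vs reported:
  A: calculated 91.2 vs reported 91.2 → residual 0.0 km
  B: calculated 23.9 vs reported 23.8 → residual 0.1 km
  C: calculated 107.2 vs reported 107.2 → residual 0.0 km
  D: calculated 49.4 vs reported 26.4 → residual 23.0 km
A, B, C are mutually consistent (residuals ≈ 0); D is off by 23.0 km.

D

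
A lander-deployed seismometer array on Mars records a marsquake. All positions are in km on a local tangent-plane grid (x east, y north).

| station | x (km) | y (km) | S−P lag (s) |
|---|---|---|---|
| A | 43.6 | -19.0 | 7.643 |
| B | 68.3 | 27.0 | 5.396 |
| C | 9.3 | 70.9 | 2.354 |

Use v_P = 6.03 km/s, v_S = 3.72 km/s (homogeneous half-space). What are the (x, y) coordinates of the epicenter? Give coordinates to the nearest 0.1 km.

Distance from S−P lag: d = Δt · v_P v_S / (v_P − v_S) = Δt · (6.03·3.72)/(6.03−3.72) ≈ 9.7106·Δt.
So d_A = 74.22, d_B = 52.40, d_C = 22.86 km.
Circle about each station: (x − 43.6)² + (y + 19.0)² = 74.22²; (x − 68.3)² + (y − 27.0)² = 52.40²; (x − 9.3)² + (y − 70.9)² = 22.86².
Subtracting the A equation from the B and C equations removes the quadratic terms:
49.4 x + 92.0 y = 5894.78
-68.6 x + 179.8 y = 7837.37
Solving the 2×2 system: x ≈ 22.3, y ≈ 52.1 km.
Check against A (with the unrounded x, y): √((x − 43.6)²+(y + 19.0)²) = 74.22 ≈ 74.22 km. ✓

x ≈ 22.3 km, y ≈ 52.1 km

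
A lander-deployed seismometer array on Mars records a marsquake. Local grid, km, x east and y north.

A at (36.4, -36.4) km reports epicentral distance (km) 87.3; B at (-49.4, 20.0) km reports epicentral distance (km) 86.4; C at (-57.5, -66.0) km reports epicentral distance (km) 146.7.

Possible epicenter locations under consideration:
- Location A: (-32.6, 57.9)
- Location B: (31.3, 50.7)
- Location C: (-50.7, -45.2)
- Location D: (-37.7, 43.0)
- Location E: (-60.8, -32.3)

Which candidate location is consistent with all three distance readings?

Location B

For each candidate, compare |candidate − station| to the reported distance:
Location A: residuals A 29.5, B 44.9, C 20.3 → max 44.9 km
Location B: residuals A 0.1, B 0.1, C 0.1 → max 0.1 km
Location C: residuals A 0.2, B 21.2, C 124.8 → max 124.8 km
Location D: residuals A 21.3, B 60.6, C 35.9 → max 60.6 km
Location E: residuals A 10.0, B 32.9, C 112.8 → max 112.8 km
Only Location B has all residuals ≈ 0.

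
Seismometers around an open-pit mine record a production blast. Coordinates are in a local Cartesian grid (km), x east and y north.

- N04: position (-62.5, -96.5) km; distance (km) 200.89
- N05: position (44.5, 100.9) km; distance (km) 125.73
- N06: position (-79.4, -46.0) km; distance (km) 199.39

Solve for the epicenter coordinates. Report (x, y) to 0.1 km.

Circle about each station: (x + 62.5)² + (y + 96.5)² = 200.89²; (x − 44.5)² + (y − 100.9)² = 125.73²; (x + 79.4)² + (y + 46.0)² = 199.39².
Subtracting the N04 equation from the N05 and N06 equations removes the quadratic terms:
214.0 x + 394.8 y = 23491.32
-33.8 x + 101.0 y = -4197.72
Solving the 2×2 system: x ≈ 115.3, y ≈ -3.0 km.

x ≈ 115.3 km, y ≈ -3.0 km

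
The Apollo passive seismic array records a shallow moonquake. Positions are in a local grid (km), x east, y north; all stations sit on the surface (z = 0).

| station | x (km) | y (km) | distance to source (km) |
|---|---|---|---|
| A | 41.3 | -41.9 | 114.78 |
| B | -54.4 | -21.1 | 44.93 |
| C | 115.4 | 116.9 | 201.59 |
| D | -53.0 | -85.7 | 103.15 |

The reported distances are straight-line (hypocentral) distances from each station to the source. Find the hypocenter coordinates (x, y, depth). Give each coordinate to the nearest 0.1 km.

(-55.1, 13.3, 28.9)

Each station gives a sphere (x−x_i)² + (y−y_i)² + z² = d_i² (stations at z=0).
Subtracting the A sphere from B and C: z² cancels, leaving linear equations in x and y:
-191.4 x + 41.6 y = 11099.01
148.2 x + 317.6 y = -3942.61
Solving: x ≈ -55.099, y ≈ 13.297 km (keep extra digits for the depth step; rounded: -55.1, 13.3).
Then from the A sphere: z² = 114.78² − (x − 41.3)² − (y + 41.9)² with x = -55.099, y = 13.297, so z ≈ 28.896 ≈ 28.9 km.
Check against D (with the unrounded solution): distance 103.15 ≈ 103.15 km. ✓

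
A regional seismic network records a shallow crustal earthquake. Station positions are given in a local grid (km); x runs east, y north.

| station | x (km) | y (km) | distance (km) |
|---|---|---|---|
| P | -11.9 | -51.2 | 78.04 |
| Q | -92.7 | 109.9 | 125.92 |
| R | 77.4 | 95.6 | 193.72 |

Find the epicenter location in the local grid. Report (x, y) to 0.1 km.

Circle about each station: (x + 11.9)² + (y + 51.2)² = 78.04²; (x + 92.7)² + (y − 109.9)² = 125.92²; (x − 77.4)² + (y − 95.6)² = 193.72².
Subtracting the P equation from the Q and R equations removes the quadratic terms:
-161.6 x + 322.2 y = 8142.65
178.6 x + 293.6 y = -19070.13
Solving the 2×2 system: x ≈ -81.3, y ≈ -15.5 km.

x ≈ -81.3 km, y ≈ -15.5 km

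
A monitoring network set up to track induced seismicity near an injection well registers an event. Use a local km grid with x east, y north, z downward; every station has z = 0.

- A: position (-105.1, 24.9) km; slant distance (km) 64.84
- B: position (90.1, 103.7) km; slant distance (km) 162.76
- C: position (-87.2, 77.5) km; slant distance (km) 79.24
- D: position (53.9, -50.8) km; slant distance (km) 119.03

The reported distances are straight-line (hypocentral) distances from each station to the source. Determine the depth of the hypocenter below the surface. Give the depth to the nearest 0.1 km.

19.3 km

Each station gives a sphere (x−x_i)² + (y−y_i)² + z² = d_i² (stations at z=0).
Subtracting the A sphere from B and C: z² cancels, leaving linear equations in x and y:
390.4 x + 157.6 y = -15080.91
35.8 x + 105.2 y = -130.68
Solving: x ≈ -44.200, y ≈ 13.799 km (keep extra digits for the depth step; rounded: -44.2, 13.8).
Then from the A sphere: z² = 64.84² − (x + 105.1)² − (y − 24.9)² with x = -44.200, y = 13.799, so z ≈ 19.292 ≈ 19.3 km.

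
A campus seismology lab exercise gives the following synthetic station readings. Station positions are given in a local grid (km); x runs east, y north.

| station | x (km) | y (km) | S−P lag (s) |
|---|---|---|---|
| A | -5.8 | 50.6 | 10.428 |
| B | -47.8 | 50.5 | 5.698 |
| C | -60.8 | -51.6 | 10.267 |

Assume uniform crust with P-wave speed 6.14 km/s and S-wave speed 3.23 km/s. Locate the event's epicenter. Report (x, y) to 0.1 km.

Distance from S−P lag: d = Δt · v_P v_S / (v_P − v_S) = Δt · (6.14·3.23)/(6.14−3.23) ≈ 6.8152·Δt.
So d_A = 71.07, d_B = 38.83, d_C = 69.97 km.
Circle about each station: (x + 5.8)² + (y − 50.6)² = 71.07²; (x + 47.8)² + (y − 50.5)² = 38.83²; (x + 60.8)² + (y + 51.6)² = 69.97².
Subtracting the A equation from the B and C equations removes the quadratic terms:
-84.0 x − 0.2 y = 5784.27
-110.0 x − 204.4 y = 3920.34
Solving the 2×2 system: x ≈ -68.9, y ≈ 17.9 km.

-68.9 km east, 17.9 km north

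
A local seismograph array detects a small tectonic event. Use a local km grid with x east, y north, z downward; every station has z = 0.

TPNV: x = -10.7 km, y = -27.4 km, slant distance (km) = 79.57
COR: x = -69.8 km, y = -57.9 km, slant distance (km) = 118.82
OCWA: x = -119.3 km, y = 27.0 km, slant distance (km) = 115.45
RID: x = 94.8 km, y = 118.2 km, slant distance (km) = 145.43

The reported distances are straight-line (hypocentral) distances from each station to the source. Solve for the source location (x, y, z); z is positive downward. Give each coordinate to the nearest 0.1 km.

x ≈ -14.8 km, y ≈ 35.7 km, depth ≈ 48.3 km

Each station gives a sphere (x−x_i)² + (y−y_i)² + z² = d_i² (stations at z=0).
Subtracting the TPNV sphere from COR and OCWA: z² cancels, leaving linear equations in x and y:
-118.2 x − 61.0 y = -427.61
-217.2 x + 108.8 y = 7098.92
Solving: x ≈ -14.804, y ≈ 35.695 km (keep extra digits for the depth step; rounded: -14.8, 35.7).
Then from the TPNV sphere: z² = 79.57² − (x + 10.7)² − (y + 27.4)² with x = -14.804, y = 35.695, so z ≈ 48.307 ≈ 48.3 km.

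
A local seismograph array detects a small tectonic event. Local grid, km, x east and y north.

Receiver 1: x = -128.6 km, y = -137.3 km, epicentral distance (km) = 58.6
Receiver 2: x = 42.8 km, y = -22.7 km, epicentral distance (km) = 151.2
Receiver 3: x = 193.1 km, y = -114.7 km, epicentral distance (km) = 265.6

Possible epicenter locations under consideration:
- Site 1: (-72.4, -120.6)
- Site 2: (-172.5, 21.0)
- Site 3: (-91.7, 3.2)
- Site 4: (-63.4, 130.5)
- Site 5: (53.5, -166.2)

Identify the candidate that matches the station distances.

For each candidate, compare |candidate − station| to the reported distance:
Site 1: residuals Receiver 1 0.0, Receiver 2 0.0, Receiver 3 0.0 → max 0.0 km
Site 2: residuals Receiver 1 105.7, Receiver 2 68.5, Receiver 3 124.4 → max 124.4 km
Site 3: residuals Receiver 1 86.7, Receiver 2 14.2, Receiver 3 42.6 → max 86.7 km
Site 4: residuals Receiver 1 217.0, Receiver 2 35.2, Receiver 3 89.2 → max 217.0 km
Site 5: residuals Receiver 1 125.8, Receiver 2 7.3, Receiver 3 116.8 → max 125.8 km
Only Site 1 has all residuals ≈ 0.

Site 1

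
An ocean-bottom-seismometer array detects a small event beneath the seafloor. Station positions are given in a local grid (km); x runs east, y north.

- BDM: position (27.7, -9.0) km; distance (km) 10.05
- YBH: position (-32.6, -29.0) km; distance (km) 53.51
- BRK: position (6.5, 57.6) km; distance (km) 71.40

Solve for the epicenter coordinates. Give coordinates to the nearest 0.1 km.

18.4 km east, -12.8 km north

Circle about each station: (x − 27.7)² + (y + 9.0)² = 10.05²; (x + 32.6)² + (y + 29.0)² = 53.51²; (x − 6.5)² + (y − 57.6)² = 71.40².
Subtracting the BDM equation from the YBH and BRK equations removes the quadratic terms:
-120.6 x − 40.0 y = -1706.85
-42.4 x + 133.2 y = -2485.24
Solving the 2×2 system: x ≈ 18.4, y ≈ -12.8 km.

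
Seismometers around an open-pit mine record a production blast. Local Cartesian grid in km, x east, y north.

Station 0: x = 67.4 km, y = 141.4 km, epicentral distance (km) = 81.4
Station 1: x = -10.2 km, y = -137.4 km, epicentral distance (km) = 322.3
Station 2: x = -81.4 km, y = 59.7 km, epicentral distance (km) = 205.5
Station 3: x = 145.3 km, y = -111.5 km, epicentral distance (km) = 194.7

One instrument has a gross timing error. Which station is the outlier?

Solve using three stations at a time. Using Station 0, Station 2, Station 3 (subtract circle equations pairwise → linear system) gives (x, y) ≈ (122.9, 81.9).
Distances from that point to each station vs reported:
  Station 0: calculated 81.4 vs reported 81.4 → residual 0.0 km
  Station 1: calculated 256.5 vs reported 322.3 → residual 65.8 km
  Station 2: calculated 205.5 vs reported 205.5 → residual 0.0 km
  Station 3: calculated 194.7 vs reported 194.7 → residual 0.0 km
Station 0, Station 2, Station 3 are mutually consistent (residuals ≈ 0); Station 1 is off by 65.8 km.

Station 1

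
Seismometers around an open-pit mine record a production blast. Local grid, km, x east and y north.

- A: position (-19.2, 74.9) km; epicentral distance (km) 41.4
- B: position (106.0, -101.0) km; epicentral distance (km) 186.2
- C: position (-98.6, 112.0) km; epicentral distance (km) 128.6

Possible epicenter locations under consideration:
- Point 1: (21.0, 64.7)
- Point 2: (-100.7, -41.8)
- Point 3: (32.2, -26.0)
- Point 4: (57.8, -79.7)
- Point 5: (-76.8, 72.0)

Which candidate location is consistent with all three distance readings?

Point 1

For each candidate, compare |candidate − station| to the reported distance:
Point 1: residuals A 0.1, B 0.0, C 0.0 → max 0.1 km
Point 2: residuals A 100.9, B 28.8, C 25.2 → max 100.9 km
Point 3: residuals A 71.8, B 81.0, C 61.5 → max 81.0 km
Point 4: residuals A 131.3, B 133.5, C 118.8 → max 133.5 km
Point 5: residuals A 16.3, B 65.5, C 83.0 → max 83.0 km
Only Point 1 has all residuals ≈ 0.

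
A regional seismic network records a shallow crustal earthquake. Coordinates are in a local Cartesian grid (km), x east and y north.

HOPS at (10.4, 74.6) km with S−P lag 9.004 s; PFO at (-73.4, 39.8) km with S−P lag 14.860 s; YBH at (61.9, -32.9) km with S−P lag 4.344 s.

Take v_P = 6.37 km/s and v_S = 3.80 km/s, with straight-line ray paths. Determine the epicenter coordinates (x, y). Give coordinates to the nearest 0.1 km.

x ≈ 62.9 km, y ≈ 8.0 km

Distance from S−P lag: d = Δt · v_P v_S / (v_P − v_S) = Δt · (6.37·3.80)/(6.37−3.80) ≈ 9.4187·Δt.
So d_HOPS = 84.81, d_PFO = 139.96, d_YBH = 40.91 km.
Circle about each station: (x − 10.4)² + (y − 74.6)² = 84.81²; (x + 73.4)² + (y − 39.8)² = 139.96²; (x − 61.9)² + (y + 32.9)² = 40.91².
Subtracting the HOPS equation from the PFO and YBH equations removes the quadratic terms:
-167.6 x − 69.6 y = -11097.79
103.0 x − 215.0 y = 4759.81
Solving the 2×2 system: x ≈ 62.9, y ≈ 8.0 km.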